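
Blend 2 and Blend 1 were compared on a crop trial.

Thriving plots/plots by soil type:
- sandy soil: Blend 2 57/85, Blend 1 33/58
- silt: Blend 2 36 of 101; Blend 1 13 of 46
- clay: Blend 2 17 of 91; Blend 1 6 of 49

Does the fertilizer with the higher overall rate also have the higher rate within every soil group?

Sandy soil: Blend 2 57/85 = 67.1%, Blend 1 33/58 = 56.9% → Blend 2
Silt: Blend 2 36/101 = 35.6%, Blend 1 13/46 = 28.3% → Blend 2
Clay: Blend 2 17/91 = 18.7%, Blend 1 6/49 = 12.2% → Blend 2
Overall: Blend 2 110/277 = 39.7%, Blend 1 52/153 = 34.0% → Blend 2
Blend 2 wins overall and in every soil group — no reversal.

Yes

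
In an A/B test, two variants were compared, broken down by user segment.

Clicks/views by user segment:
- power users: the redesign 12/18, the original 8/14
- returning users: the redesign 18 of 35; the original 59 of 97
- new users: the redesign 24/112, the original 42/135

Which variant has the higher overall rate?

the original

Power users: the redesign 12/18 = 66.7%, the original 8/14 = 57.1% → the redesign
Returning users: the redesign 18/35 = 51.4%, the original 59/97 = 60.8% → the original
New users: the redesign 24/112 = 21.4%, the original 42/135 = 31.1% → the original
Overall: the redesign 54/165 = 32.7%, the original 109/246 = 44.3% → the original
(Neither sweeps every user group, but the original has the higher pooled rate.)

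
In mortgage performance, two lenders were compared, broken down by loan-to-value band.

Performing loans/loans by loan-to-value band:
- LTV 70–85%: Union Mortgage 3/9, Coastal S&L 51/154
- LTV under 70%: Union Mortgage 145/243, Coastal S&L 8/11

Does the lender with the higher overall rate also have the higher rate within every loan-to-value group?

LTV 70–85%: Union Mortgage 3/9 = 33.3%, Coastal S&L 51/154 = 33.1% → Union Mortgage
LTV under 70%: Union Mortgage 145/243 = 59.7%, Coastal S&L 8/11 = 72.7% → Coastal S&L
Overall: Union Mortgage 148/252 = 58.7%, Coastal S&L 59/165 = 35.8% → Union Mortgage
Neither sweeps: Union Mortgage wins 1 of 2 groups, Coastal S&L wins 1. Union Mortgage wins overall but not every group — no Simpson reversal.

No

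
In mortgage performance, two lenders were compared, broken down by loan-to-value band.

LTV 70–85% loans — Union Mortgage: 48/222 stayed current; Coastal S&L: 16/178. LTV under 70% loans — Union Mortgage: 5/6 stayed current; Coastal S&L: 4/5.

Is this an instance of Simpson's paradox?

No

LTV 70–85%: Union Mortgage 48/222 = 21.6%, Coastal S&L 16/178 = 9.0% → Union Mortgage
LTV under 70%: Union Mortgage 5/6 = 83.3%, Coastal S&L 4/5 = 80.0% → Union Mortgage
Overall: Union Mortgage 53/228 = 23.2%, Coastal S&L 20/183 = 10.9% → Union Mortgage
Union Mortgage wins overall and in every loan-to-value group — no reversal.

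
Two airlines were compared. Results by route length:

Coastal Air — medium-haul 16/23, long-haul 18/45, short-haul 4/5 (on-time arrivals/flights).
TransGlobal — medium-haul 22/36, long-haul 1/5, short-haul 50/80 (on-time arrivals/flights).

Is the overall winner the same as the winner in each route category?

Medium-haul: Coastal Air 16/23 = 69.6%, TransGlobal 22/36 = 61.1% → Coastal Air
Long-haul: Coastal Air 18/45 = 40.0%, TransGlobal 1/5 = 20.0% → Coastal Air
Short-haul: Coastal Air 4/5 = 80.0%, TransGlobal 50/80 = 62.5% → Coastal Air
Overall: Coastal Air 38/73 = 52.1%, TransGlobal 73/121 = 60.3% → TransGlobal
Coastal Air wins each route group but TransGlobal wins overall — the comparison reverses. Coastal Air's flights skew toward long-haul, which has a lower base rate.

No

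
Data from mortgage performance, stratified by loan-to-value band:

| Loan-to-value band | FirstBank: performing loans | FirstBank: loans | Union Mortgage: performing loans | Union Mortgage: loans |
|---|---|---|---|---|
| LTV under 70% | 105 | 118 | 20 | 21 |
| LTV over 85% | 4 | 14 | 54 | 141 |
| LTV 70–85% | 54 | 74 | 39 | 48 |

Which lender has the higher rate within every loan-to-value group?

Union Mortgage

LTV under 70%: FirstBank 105/118 = 89.0%, Union Mortgage 20/21 = 95.2% → Union Mortgage
LTV over 85%: FirstBank 4/14 = 28.6%, Union Mortgage 54/141 = 38.3% → Union Mortgage
LTV 70–85%: FirstBank 54/74 = 73.0%, Union Mortgage 39/48 = 81.2% → Union Mortgage
Union Mortgage has the higher rate in all 3 groups.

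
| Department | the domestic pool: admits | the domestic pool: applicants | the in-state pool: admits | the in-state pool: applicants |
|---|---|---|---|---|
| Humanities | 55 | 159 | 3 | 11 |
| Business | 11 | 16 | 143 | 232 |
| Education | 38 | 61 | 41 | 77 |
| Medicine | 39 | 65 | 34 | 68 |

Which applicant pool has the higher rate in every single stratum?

Humanities: the domestic pool 55/159 = 34.6%, the in-state pool 3/11 = 27.3% → the domestic pool
Business: the domestic pool 11/16 = 68.8%, the in-state pool 143/232 = 61.6% → the domestic pool
Education: the domestic pool 38/61 = 62.3%, the in-state pool 41/77 = 53.2% → the domestic pool
Medicine: the domestic pool 39/65 = 60.0%, the in-state pool 34/68 = 50.0% → the domestic pool
The domestic pool has the higher rate in all 4 groups.

the domestic pool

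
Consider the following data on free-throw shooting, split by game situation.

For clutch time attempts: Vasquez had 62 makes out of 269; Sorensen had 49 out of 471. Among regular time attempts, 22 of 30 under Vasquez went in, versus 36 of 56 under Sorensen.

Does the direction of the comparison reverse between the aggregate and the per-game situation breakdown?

Clutch time: Vasquez 62/269 = 23.0%, Sorensen 49/471 = 10.4% → Vasquez
Regular time: Vasquez 22/30 = 73.3%, Sorensen 36/56 = 64.3% → Vasquez
Overall: Vasquez 84/299 = 28.1%, Sorensen 85/527 = 16.1% → Vasquez
Vasquez wins overall and in every game group — no reversal.

No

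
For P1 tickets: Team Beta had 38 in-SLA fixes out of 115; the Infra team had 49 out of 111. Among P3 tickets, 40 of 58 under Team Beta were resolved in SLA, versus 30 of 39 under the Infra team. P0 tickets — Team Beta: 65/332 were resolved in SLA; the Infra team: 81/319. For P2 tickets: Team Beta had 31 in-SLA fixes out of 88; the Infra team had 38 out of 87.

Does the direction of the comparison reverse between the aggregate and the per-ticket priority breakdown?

No

P1: Team Beta 38/115 = 33.0%, the Infra team 49/111 = 44.1% → the Infra team
P3: Team Beta 40/58 = 69.0%, the Infra team 30/39 = 76.9% → the Infra team
P0: Team Beta 65/332 = 19.6%, the Infra team 81/319 = 25.4% → the Infra team
P2: Team Beta 31/88 = 35.2%, the Infra team 38/87 = 43.7% → the Infra team
Overall: Team Beta 174/593 = 29.3%, the Infra team 198/556 = 35.6% → the Infra team
The Infra team wins overall and in every ticket group — no reversal.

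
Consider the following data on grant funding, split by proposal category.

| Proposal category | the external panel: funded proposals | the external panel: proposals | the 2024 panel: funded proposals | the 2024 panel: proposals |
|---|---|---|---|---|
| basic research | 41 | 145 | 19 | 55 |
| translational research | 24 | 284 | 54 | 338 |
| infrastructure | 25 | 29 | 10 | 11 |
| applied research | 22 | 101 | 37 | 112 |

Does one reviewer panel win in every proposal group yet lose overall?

No

Basic research: the external panel 41/145 = 28.3%, the 2024 panel 19/55 = 34.5% → the 2024 panel
Translational research: the external panel 24/284 = 8.5%, the 2024 panel 54/338 = 16.0% → the 2024 panel
Infrastructure: the external panel 25/29 = 86.2%, the 2024 panel 10/11 = 90.9% → the 2024 panel
Applied research: the external panel 22/101 = 21.8%, the 2024 panel 37/112 = 33.0% → the 2024 panel
Overall: the external panel 112/559 = 20.0%, the 2024 panel 120/516 = 23.3% → the 2024 panel
The 2024 panel wins overall and in every proposal group — no reversal.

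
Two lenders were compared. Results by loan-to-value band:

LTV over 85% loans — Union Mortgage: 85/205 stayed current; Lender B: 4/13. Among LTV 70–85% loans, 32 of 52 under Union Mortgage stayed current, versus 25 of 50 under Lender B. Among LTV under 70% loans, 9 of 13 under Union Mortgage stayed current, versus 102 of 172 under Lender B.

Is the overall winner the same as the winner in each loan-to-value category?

LTV over 85%: Union Mortgage 85/205 = 41.5%, Lender B 4/13 = 30.8% → Union Mortgage
LTV 70–85%: Union Mortgage 32/52 = 61.5%, Lender B 25/50 = 50.0% → Union Mortgage
LTV under 70%: Union Mortgage 9/13 = 69.2%, Lender B 102/172 = 59.3% → Union Mortgage
Overall: Union Mortgage 126/270 = 46.7%, Lender B 131/235 = 55.7% → Lender B
Union Mortgage wins each loan-to-value group but Lender B wins overall — the comparison reverses. Union Mortgage's loans skew toward LTV over 85%, which has a lower base rate.

No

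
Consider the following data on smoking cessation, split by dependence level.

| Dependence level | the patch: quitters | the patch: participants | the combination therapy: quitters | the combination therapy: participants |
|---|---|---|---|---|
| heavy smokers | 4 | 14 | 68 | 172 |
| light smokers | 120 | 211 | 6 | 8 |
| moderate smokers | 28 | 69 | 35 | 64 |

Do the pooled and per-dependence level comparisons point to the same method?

No

Heavy smokers: the patch 4/14 = 28.6%, the combination therapy 68/172 = 39.5% → the combination therapy
Light smokers: the patch 120/211 = 56.9%, the combination therapy 6/8 = 75.0% → the combination therapy
Moderate smokers: the patch 28/69 = 40.6%, the combination therapy 35/64 = 54.7% → the combination therapy
Overall: the patch 152/294 = 51.7%, the combination therapy 109/244 = 44.7% → the patch
The combination therapy wins each dependence group but the patch wins overall — the comparison reverses. The combination therapy's participants skew toward heavy smokers, which has a lower base rate.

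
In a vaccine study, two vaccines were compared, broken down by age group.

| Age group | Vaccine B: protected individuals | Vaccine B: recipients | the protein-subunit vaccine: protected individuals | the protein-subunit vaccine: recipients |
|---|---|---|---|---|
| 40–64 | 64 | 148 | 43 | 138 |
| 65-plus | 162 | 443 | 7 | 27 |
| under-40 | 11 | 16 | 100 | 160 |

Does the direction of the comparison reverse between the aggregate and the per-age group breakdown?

40–64: Vaccine B 64/148 = 43.2%, the protein-subunit vaccine 43/138 = 31.2% → Vaccine B
65-plus: Vaccine B 162/443 = 36.6%, the protein-subunit vaccine 7/27 = 25.9% → Vaccine B
Under-40: Vaccine B 11/16 = 68.8%, the protein-subunit vaccine 100/160 = 62.5% → Vaccine B
Overall: Vaccine B 237/607 = 39.0%, the protein-subunit vaccine 150/325 = 46.2% → the protein-subunit vaccine
Vaccine B wins each age group but the protein-subunit vaccine wins overall — the comparison reverses. Vaccine B's recipients skew toward 65-plus, which has a lower base rate.

Yes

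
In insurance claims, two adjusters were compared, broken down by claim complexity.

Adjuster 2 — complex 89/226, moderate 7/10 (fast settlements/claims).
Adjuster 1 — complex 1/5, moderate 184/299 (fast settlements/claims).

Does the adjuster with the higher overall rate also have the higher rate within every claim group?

No

Complex: Adjuster 2 89/226 = 39.4%, Adjuster 1 1/5 = 20.0% → Adjuster 2
Moderate: Adjuster 2 7/10 = 70.0%, Adjuster 1 184/299 = 61.5% → Adjuster 2
Overall: Adjuster 2 96/236 = 40.7%, Adjuster 1 185/304 = 60.9% → Adjuster 1
Adjuster 2 wins each claim group but Adjuster 1 wins overall — the comparison reverses. Adjuster 2's claims skew toward complex, which has a lower base rate.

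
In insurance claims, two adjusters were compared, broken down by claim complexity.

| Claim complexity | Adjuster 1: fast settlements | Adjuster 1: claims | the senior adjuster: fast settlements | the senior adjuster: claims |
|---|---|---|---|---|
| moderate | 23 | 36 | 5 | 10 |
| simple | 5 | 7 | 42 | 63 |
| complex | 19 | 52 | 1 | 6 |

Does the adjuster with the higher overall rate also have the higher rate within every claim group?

No

Moderate: Adjuster 1 23/36 = 63.9%, the senior adjuster 5/10 = 50.0% → Adjuster 1
Simple: Adjuster 1 5/7 = 71.4%, the senior adjuster 42/63 = 66.7% → Adjuster 1
Complex: Adjuster 1 19/52 = 36.5%, the senior adjuster 1/6 = 16.7% → Adjuster 1
Overall: Adjuster 1 47/95 = 49.5%, the senior adjuster 48/79 = 60.8% → the senior adjuster
Adjuster 1 wins each claim group but the senior adjuster wins overall — the comparison reverses. Adjuster 1's claims skew toward complex, which has a lower base rate.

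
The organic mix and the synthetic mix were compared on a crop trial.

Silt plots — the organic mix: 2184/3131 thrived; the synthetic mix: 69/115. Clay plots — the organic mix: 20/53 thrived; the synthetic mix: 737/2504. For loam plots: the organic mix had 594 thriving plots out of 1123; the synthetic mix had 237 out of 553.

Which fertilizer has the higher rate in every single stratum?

the organic mix

Silt: the organic mix 2184/3131 = 69.8%, the synthetic mix 69/115 = 60.0% → the organic mix
Clay: the organic mix 20/53 = 37.7%, the synthetic mix 737/2504 = 29.4% → the organic mix
Loam: the organic mix 594/1123 = 52.9%, the synthetic mix 237/553 = 42.9% → the organic mix
The organic mix has the higher rate in all 3 groups.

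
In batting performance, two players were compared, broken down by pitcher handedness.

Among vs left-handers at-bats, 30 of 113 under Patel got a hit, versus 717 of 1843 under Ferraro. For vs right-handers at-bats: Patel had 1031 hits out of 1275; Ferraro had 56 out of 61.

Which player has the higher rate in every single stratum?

Ferraro

Vs left-handers: Patel 30/113 = 26.5%, Ferraro 717/1843 = 38.9% → Ferraro
Vs right-handers: Patel 1031/1275 = 80.9%, Ferraro 56/61 = 91.8% → Ferraro
Ferraro has the higher rate in both groups.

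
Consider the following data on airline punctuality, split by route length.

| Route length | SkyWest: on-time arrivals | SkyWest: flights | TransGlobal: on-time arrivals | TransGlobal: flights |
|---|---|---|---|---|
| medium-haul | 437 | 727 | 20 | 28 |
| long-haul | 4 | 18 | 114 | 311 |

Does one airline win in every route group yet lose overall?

Yes

Medium-haul: SkyWest 437/727 = 60.1%, TransGlobal 20/28 = 71.4% → TransGlobal
Long-haul: SkyWest 4/18 = 22.2%, TransGlobal 114/311 = 36.7% → TransGlobal
Overall: SkyWest 441/745 = 59.2%, TransGlobal 134/339 = 39.5% → SkyWest
TransGlobal wins each route group but SkyWest wins overall — the comparison reverses. TransGlobal's flights skew toward long-haul, which has a lower base rate.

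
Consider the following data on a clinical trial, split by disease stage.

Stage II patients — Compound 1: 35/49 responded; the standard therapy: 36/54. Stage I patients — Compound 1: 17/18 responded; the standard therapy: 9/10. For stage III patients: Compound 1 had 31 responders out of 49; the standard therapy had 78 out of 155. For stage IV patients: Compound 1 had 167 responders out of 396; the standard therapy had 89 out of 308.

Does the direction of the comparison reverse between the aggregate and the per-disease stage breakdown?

Stage II: Compound 1 35/49 = 71.4%, the standard therapy 36/54 = 66.7% → Compound 1
Stage I: Compound 1 17/18 = 94.4%, the standard therapy 9/10 = 90.0% → Compound 1
Stage III: Compound 1 31/49 = 63.3%, the standard therapy 78/155 = 50.3% → Compound 1
Stage IV: Compound 1 167/396 = 42.2%, the standard therapy 89/308 = 28.9% → Compound 1
Overall: Compound 1 250/512 = 48.8%, the standard therapy 212/527 = 40.2% → Compound 1
Compound 1 wins overall and in every disease group — no reversal.

No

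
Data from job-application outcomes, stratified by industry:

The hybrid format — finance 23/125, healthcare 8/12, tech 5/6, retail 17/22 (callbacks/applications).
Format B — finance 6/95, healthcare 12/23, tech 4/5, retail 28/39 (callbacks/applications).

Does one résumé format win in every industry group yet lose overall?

No

Finance: the hybrid format 23/125 = 18.4%, Format B 6/95 = 6.3% → the hybrid format
Healthcare: the hybrid format 8/12 = 66.7%, Format B 12/23 = 52.2% → the hybrid format
Tech: the hybrid format 5/6 = 83.3%, Format B 4/5 = 80.0% → the hybrid format
Retail: the hybrid format 17/22 = 77.3%, Format B 28/39 = 71.8% → the hybrid format
Overall: the hybrid format 53/165 = 32.1%, Format B 50/162 = 30.9% → the hybrid format
The hybrid format wins overall and in every industry group — no reversal.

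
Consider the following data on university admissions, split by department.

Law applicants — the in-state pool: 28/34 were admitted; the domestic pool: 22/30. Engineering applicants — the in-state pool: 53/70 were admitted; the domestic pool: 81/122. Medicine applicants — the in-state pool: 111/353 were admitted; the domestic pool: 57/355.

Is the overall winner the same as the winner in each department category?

Yes

Law: the in-state pool 28/34 = 82.4%, the domestic pool 22/30 = 73.3% → the in-state pool
Engineering: the in-state pool 53/70 = 75.7%, the domestic pool 81/122 = 66.4% → the in-state pool
Medicine: the in-state pool 111/353 = 31.4%, the domestic pool 57/355 = 16.1% → the in-state pool
Overall: the in-state pool 192/457 = 42.0%, the domestic pool 160/507 = 31.6% → the in-state pool
The in-state pool wins overall and in every department group — no reversal.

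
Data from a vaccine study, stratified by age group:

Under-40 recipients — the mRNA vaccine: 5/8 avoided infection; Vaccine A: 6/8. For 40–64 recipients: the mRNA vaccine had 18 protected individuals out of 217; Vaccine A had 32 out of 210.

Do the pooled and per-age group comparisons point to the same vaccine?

Yes

Under-40: the mRNA vaccine 5/8 = 62.5%, Vaccine A 6/8 = 75.0% → Vaccine A
40–64: the mRNA vaccine 18/217 = 8.3%, Vaccine A 32/210 = 15.2% → Vaccine A
Overall: the mRNA vaccine 23/225 = 10.2%, Vaccine A 38/218 = 17.4% → Vaccine A
Vaccine A wins overall and in every age group — no reversal.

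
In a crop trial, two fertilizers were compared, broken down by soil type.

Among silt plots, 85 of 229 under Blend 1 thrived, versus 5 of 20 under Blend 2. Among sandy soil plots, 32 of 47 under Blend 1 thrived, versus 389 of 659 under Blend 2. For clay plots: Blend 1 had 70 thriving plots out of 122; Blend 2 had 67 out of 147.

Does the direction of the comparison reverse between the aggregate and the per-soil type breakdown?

Yes

Silt: Blend 1 85/229 = 37.1%, Blend 2 5/20 = 25.0% → Blend 1
Sandy soil: Blend 1 32/47 = 68.1%, Blend 2 389/659 = 59.0% → Blend 1
Clay: Blend 1 70/122 = 57.4%, Blend 2 67/147 = 45.6% → Blend 1
Overall: Blend 1 187/398 = 47.0%, Blend 2 461/826 = 55.8% → Blend 2
Blend 1 wins each soil group but Blend 2 wins overall — the comparison reverses. Blend 1's plots skew toward silt, which has a lower base rate.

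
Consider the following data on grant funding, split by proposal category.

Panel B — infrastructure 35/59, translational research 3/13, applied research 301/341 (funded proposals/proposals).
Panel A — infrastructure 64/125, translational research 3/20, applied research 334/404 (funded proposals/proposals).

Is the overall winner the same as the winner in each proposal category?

Infrastructure: Panel B 35/59 = 59.3%, Panel A 64/125 = 51.2% → Panel B
Translational research: Panel B 3/13 = 23.1%, Panel A 3/20 = 15.0% → Panel B
Applied research: Panel B 301/341 = 88.3%, Panel A 334/404 = 82.7% → Panel B
Overall: Panel B 339/413 = 82.1%, Panel A 401/549 = 73.0% → Panel B
Panel B wins overall and in every proposal group — no reversal.

Yes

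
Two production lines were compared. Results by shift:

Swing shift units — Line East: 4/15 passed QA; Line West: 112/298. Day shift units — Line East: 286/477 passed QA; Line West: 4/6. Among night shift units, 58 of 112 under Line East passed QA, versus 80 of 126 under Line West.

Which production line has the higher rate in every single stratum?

Swing shift: Line East 4/15 = 26.7%, Line West 112/298 = 37.6% → Line West
Day shift: Line East 286/477 = 60.0%, Line West 4/6 = 66.7% → Line West
Night shift: Line East 58/112 = 51.8%, Line West 80/126 = 63.5% → Line West
Line West has the higher rate in all 3 groups.

Line West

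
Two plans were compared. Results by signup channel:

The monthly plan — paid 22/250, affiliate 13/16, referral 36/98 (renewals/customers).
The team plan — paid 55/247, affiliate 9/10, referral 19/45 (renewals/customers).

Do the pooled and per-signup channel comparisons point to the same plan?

Paid: the monthly plan 22/250 = 8.8%, the team plan 55/247 = 22.3% → the team plan
Affiliate: the monthly plan 13/16 = 81.2%, the team plan 9/10 = 90.0% → the team plan
Referral: the monthly plan 36/98 = 36.7%, the team plan 19/45 = 42.2% → the team plan
Overall: the monthly plan 71/364 = 19.5%, the team plan 83/302 = 27.5% → the team plan
The team plan wins overall and in every signup group — no reversal.

Yes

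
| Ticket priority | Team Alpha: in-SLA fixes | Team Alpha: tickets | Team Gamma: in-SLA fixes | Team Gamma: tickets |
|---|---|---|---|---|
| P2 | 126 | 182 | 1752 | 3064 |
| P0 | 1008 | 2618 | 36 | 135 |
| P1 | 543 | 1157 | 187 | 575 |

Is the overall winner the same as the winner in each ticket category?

No

P2: Team Alpha 126/182 = 69.2%, Team Gamma 1752/3064 = 57.2% → Team Alpha
P0: Team Alpha 1008/2618 = 38.5%, Team Gamma 36/135 = 26.7% → Team Alpha
P1: Team Alpha 543/1157 = 46.9%, Team Gamma 187/575 = 32.5% → Team Alpha
Overall: Team Alpha 1677/3957 = 42.4%, Team Gamma 1975/3774 = 52.3% → Team Gamma
Team Alpha wins each ticket group but Team Gamma wins overall — the comparison reverses. Team Alpha's tickets skew toward P0, which has a lower base rate.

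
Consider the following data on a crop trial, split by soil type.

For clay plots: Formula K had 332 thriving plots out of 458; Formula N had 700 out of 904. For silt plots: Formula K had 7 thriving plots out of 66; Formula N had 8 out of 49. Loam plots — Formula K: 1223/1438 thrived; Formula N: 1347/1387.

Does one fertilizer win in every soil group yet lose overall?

Clay: Formula K 332/458 = 72.5%, Formula N 700/904 = 77.4% → Formula N
Silt: Formula K 7/66 = 10.6%, Formula N 8/49 = 16.3% → Formula N
Loam: Formula K 1223/1438 = 85.0%, Formula N 1347/1387 = 97.1% → Formula N
Overall: Formula K 1562/1962 = 79.6%, Formula N 2055/2340 = 87.8% → Formula N
Formula N wins overall and in every soil group — no reversal.

No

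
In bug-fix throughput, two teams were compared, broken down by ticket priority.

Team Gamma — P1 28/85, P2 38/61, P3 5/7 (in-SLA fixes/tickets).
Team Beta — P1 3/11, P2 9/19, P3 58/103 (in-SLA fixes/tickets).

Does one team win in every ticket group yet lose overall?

Yes

P1: Team Gamma 28/85 = 32.9%, Team Beta 3/11 = 27.3% → Team Gamma
P2: Team Gamma 38/61 = 62.3%, Team Beta 9/19 = 47.4% → Team Gamma
P3: Team Gamma 5/7 = 71.4%, Team Beta 58/103 = 56.3% → Team Gamma
Overall: Team Gamma 71/153 = 46.4%, Team Beta 70/133 = 52.6% → Team Beta
Team Gamma wins each ticket group but Team Beta wins overall — the comparison reverses. Team Gamma's tickets skew toward P1, which has a lower base rate.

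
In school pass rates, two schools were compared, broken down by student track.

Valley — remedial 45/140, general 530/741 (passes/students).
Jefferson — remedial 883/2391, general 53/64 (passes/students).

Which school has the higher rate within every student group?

Remedial: Valley 45/140 = 32.1%, Jefferson 883/2391 = 36.9% → Jefferson
General: Valley 530/741 = 71.5%, Jefferson 53/64 = 82.8% → Jefferson
Jefferson has the higher rate in both groups.

Jefferson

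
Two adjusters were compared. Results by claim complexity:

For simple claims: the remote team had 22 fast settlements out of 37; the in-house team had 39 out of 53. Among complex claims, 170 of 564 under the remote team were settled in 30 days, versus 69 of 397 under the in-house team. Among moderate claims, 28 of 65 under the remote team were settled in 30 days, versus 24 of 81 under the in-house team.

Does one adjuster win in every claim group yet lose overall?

No

Simple: the remote team 22/37 = 59.5%, the in-house team 39/53 = 73.6% → the in-house team
Complex: the remote team 170/564 = 30.1%, the in-house team 69/397 = 17.4% → the remote team
Moderate: the remote team 28/65 = 43.1%, the in-house team 24/81 = 29.6% → the remote team
Overall: the remote team 220/666 = 33.0%, the in-house team 132/531 = 24.9% → the remote team
Neither sweeps: the remote team wins 2 of 3 groups, the in-house team wins 1. The remote team wins overall but not every group — no Simpson reversal.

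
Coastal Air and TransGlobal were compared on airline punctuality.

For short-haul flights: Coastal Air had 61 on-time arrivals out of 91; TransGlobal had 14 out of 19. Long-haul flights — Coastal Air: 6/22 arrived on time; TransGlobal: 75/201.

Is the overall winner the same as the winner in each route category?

Short-haul: Coastal Air 61/91 = 67.0%, TransGlobal 14/19 = 73.7% → TransGlobal
Long-haul: Coastal Air 6/22 = 27.3%, TransGlobal 75/201 = 37.3% → TransGlobal
Overall: Coastal Air 67/113 = 59.3%, TransGlobal 89/220 = 40.5% → Coastal Air
TransGlobal wins each route group but Coastal Air wins overall — the comparison reverses. TransGlobal's flights skew toward long-haul, which has a lower base rate.

No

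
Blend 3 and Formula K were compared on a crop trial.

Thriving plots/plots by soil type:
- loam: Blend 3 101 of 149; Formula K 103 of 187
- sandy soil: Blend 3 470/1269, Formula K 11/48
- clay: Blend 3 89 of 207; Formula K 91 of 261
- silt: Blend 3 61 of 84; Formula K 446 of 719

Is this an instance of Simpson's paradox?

Loam: Blend 3 101/149 = 67.8%, Formula K 103/187 = 55.1% → Blend 3
Sandy soil: Blend 3 470/1269 = 37.0%, Formula K 11/48 = 22.9% → Blend 3
Clay: Blend 3 89/207 = 43.0%, Formula K 91/261 = 34.9% → Blend 3
Silt: Blend 3 61/84 = 72.6%, Formula K 446/719 = 62.0% → Blend 3
Overall: Blend 3 721/1709 = 42.2%, Formula K 651/1215 = 53.6% → Formula K
Blend 3 wins each soil group but Formula K wins overall — the comparison reverses. Blend 3's plots skew toward sandy soil, which has a lower base rate.

Yes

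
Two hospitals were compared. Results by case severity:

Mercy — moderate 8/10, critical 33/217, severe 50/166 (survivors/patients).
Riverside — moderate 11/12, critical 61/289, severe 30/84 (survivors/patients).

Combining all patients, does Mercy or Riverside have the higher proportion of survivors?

Riverside

Moderate: Mercy 8/10 = 80.0%, Riverside 11/12 = 91.7% → Riverside
Critical: Mercy 33/217 = 15.2%, Riverside 61/289 = 21.1% → Riverside
Severe: Mercy 50/166 = 30.1%, Riverside 30/84 = 35.7% → Riverside
Overall: Mercy 91/393 = 23.2%, Riverside 102/385 = 26.5% → Riverside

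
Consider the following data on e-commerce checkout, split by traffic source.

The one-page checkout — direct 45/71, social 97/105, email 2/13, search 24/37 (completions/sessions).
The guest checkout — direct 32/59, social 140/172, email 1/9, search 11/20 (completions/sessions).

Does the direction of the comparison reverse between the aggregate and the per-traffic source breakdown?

No

Direct: the one-page checkout 45/71 = 63.4%, the guest checkout 32/59 = 54.2% → the one-page checkout
Social: the one-page checkout 97/105 = 92.4%, the guest checkout 140/172 = 81.4% → the one-page checkout
Email: the one-page checkout 2/13 = 15.4%, the guest checkout 1/9 = 11.1% → the one-page checkout
Search: the one-page checkout 24/37 = 64.9%, the guest checkout 11/20 = 55.0% → the one-page checkout
Overall: the one-page checkout 168/226 = 74.3%, the guest checkout 184/260 = 70.8% → the one-page checkout
The one-page checkout wins overall and in every traffic group — no reversal.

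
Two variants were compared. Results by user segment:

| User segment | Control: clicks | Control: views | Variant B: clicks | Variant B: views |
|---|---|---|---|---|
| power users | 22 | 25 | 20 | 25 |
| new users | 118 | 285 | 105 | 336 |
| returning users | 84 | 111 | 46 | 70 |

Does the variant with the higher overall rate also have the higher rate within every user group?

Power users: Control 22/25 = 88.0%, Variant B 20/25 = 80.0% → Control
New users: Control 118/285 = 41.4%, Variant B 105/336 = 31.2% → Control
Returning users: Control 84/111 = 75.7%, Variant B 46/70 = 65.7% → Control
Overall: Control 224/421 = 53.2%, Variant B 171/431 = 39.7% → Control
Control wins overall and in every user group — no reversal.

Yes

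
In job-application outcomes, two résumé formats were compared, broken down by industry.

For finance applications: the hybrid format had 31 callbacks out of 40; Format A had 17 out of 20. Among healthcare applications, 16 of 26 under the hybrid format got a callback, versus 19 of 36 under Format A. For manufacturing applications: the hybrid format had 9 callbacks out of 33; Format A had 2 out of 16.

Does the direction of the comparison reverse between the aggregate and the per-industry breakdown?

No

Finance: the hybrid format 31/40 = 77.5%, Format A 17/20 = 85.0% → Format A
Healthcare: the hybrid format 16/26 = 61.5%, Format A 19/36 = 52.8% → the hybrid format
Manufacturing: the hybrid format 9/33 = 27.3%, Format A 2/16 = 12.5% → the hybrid format
Overall: the hybrid format 56/99 = 56.6%, Format A 38/72 = 52.8% → the hybrid format
Neither sweeps: the hybrid format wins 2 of 3 groups, Format A wins 1. The hybrid format wins overall but not every group — no Simpson reversal.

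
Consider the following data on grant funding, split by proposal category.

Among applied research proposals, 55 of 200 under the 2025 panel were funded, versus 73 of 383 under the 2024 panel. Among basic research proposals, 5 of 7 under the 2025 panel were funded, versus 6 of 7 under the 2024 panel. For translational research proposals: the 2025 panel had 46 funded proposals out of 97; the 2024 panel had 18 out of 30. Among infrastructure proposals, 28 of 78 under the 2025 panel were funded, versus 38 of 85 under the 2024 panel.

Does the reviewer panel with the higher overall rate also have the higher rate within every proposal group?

Applied research: the 2025 panel 55/200 = 27.5%, the 2024 panel 73/383 = 19.1% → the 2025 panel
Basic research: the 2025 panel 5/7 = 71.4%, the 2024 panel 6/7 = 85.7% → the 2024 panel
Translational research: the 2025 panel 46/97 = 47.4%, the 2024 panel 18/30 = 60.0% → the 2024 panel
Infrastructure: the 2025 panel 28/78 = 35.9%, the 2024 panel 38/85 = 44.7% → the 2024 panel
Overall: the 2025 panel 134/382 = 35.1%, the 2024 panel 135/505 = 26.7% → the 2025 panel
Neither sweeps: the 2025 panel wins 1 of 4 groups, the 2024 panel wins 3. The 2025 panel wins overall but not every group — no Simpson reversal.

No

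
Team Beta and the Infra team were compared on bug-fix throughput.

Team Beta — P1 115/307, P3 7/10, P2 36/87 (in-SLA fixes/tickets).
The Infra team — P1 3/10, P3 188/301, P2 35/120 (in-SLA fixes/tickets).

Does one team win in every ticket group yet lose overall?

P1: Team Beta 115/307 = 37.5%, the Infra team 3/10 = 30.0% → Team Beta
P3: Team Beta 7/10 = 70.0%, the Infra team 188/301 = 62.5% → Team Beta
P2: Team Beta 36/87 = 41.4%, the Infra team 35/120 = 29.2% → Team Beta
Overall: Team Beta 158/404 = 39.1%, the Infra team 226/431 = 52.4% → the Infra team
Team Beta wins each ticket group but the Infra team wins overall — the comparison reverses. Team Beta's tickets skew toward P1, which has a lower base rate.

Yes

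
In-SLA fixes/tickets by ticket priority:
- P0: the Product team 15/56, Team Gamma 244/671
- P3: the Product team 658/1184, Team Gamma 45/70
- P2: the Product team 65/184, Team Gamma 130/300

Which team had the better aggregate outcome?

the Product team

P0: the Product team 15/56 = 26.8%, Team Gamma 244/671 = 36.4% → Team Gamma
P3: the Product team 658/1184 = 55.6%, Team Gamma 45/70 = 64.3% → Team Gamma
P2: the Product team 65/184 = 35.3%, Team Gamma 130/300 = 43.3% → Team Gamma
Overall: the Product team 738/1424 = 51.8%, Team Gamma 419/1041 = 40.2% → the Product team
(Team Gamma wins every ticket group but the Product team wins overall — Team Gamma's tickets skew toward the low-rate P0 group.)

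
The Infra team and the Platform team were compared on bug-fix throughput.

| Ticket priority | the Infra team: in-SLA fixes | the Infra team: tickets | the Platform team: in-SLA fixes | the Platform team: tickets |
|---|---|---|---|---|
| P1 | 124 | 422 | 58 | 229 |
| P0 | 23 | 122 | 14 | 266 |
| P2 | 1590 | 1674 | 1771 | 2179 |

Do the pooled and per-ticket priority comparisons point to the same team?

Yes

P1: the Infra team 124/422 = 29.4%, the Platform team 58/229 = 25.3% → the Infra team
P0: the Infra team 23/122 = 18.9%, the Platform team 14/266 = 5.3% → the Infra team
P2: the Infra team 1590/1674 = 95.0%, the Platform team 1771/2179 = 81.3% → the Infra team
Overall: the Infra team 1737/2218 = 78.3%, the Platform team 1843/2674 = 68.9% → the Infra team
The Infra team wins overall and in every ticket group — no reversal.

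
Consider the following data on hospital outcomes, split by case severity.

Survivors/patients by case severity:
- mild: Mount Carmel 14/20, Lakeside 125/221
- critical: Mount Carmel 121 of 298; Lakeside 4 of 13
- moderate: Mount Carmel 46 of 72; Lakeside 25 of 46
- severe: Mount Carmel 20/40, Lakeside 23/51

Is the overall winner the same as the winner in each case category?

Mild: Mount Carmel 14/20 = 70.0%, Lakeside 125/221 = 56.6% → Mount Carmel
Critical: Mount Carmel 121/298 = 40.6%, Lakeside 4/13 = 30.8% → Mount Carmel
Moderate: Mount Carmel 46/72 = 63.9%, Lakeside 25/46 = 54.3% → Mount Carmel
Severe: Mount Carmel 20/40 = 50.0%, Lakeside 23/51 = 45.1% → Mount Carmel
Overall: Mount Carmel 201/430 = 46.7%, Lakeside 177/331 = 53.5% → Lakeside
Mount Carmel wins each case group but Lakeside wins overall — the comparison reverses. Mount Carmel's patients skew toward critical, which has a lower base rate.

No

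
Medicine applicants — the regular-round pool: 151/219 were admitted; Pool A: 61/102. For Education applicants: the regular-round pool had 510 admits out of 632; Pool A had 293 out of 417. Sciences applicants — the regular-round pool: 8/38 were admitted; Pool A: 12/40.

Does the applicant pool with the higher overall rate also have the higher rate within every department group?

Medicine: the regular-round pool 151/219 = 68.9%, Pool A 61/102 = 59.8% → the regular-round pool
Education: the regular-round pool 510/632 = 80.7%, Pool A 293/417 = 70.3% → the regular-round pool
Sciences: the regular-round pool 8/38 = 21.1%, Pool A 12/40 = 30.0% → Pool A
Overall: the regular-round pool 669/889 = 75.3%, Pool A 366/559 = 65.5% → the regular-round pool
Neither sweeps: the regular-round pool wins 2 of 3 groups, Pool A wins 1. The regular-round pool wins overall but not every group — no Simpson reversal.

No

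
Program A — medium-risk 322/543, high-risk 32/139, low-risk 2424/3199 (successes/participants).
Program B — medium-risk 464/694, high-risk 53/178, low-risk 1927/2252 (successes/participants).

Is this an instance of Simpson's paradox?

Medium-risk: Program A 322/543 = 59.3%, Program B 464/694 = 66.9% → Program B
High-risk: Program A 32/139 = 23.0%, Program B 53/178 = 29.8% → Program B
Low-risk: Program A 2424/3199 = 75.8%, Program B 1927/2252 = 85.6% → Program B
Overall: Program A 2778/3881 = 71.6%, Program B 2444/3124 = 78.2% → Program B
Program B wins overall and in every risk group — no reversal.

No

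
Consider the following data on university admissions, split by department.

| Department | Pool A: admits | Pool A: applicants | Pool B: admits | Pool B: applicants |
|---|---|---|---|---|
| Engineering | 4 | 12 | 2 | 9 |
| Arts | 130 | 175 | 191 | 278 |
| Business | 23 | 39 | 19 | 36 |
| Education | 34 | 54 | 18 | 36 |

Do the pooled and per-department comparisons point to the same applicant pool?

Yes

Engineering: Pool A 4/12 = 33.3%, Pool B 2/9 = 22.2% → Pool A
Arts: Pool A 130/175 = 74.3%, Pool B 191/278 = 68.7% → Pool A
Business: Pool A 23/39 = 59.0%, Pool B 19/36 = 52.8% → Pool A
Education: Pool A 34/54 = 63.0%, Pool B 18/36 = 50.0% → Pool A
Overall: Pool A 191/280 = 68.2%, Pool B 230/359 = 64.1% → Pool A
Pool A wins overall and in every department group — no reversal.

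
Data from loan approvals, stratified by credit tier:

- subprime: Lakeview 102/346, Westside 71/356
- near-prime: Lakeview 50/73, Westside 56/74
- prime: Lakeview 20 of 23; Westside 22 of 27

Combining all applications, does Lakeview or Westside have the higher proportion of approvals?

Subprime: Lakeview 102/346 = 29.5%, Westside 71/356 = 19.9% → Lakeview
Near-prime: Lakeview 50/73 = 68.5%, Westside 56/74 = 75.7% → Westside
Prime: Lakeview 20/23 = 87.0%, Westside 22/27 = 81.5% → Lakeview
Overall: Lakeview 172/442 = 38.9%, Westside 149/457 = 32.6% → Lakeview
(Neither sweeps every credit group, but Lakeview has the higher pooled rate.)

Lakeview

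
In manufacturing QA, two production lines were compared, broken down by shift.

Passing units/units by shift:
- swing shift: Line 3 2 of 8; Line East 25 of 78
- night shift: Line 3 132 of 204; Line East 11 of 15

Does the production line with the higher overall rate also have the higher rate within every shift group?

Swing shift: Line 3 2/8 = 25.0%, Line East 25/78 = 32.1% → Line East
Night shift: Line 3 132/204 = 64.7%, Line East 11/15 = 73.3% → Line East
Overall: Line 3 134/212 = 63.2%, Line East 36/93 = 38.7% → Line 3
Line East wins each shift group but Line 3 wins overall — the comparison reverses. Line East's units skew toward swing shift, which has a lower base rate.

No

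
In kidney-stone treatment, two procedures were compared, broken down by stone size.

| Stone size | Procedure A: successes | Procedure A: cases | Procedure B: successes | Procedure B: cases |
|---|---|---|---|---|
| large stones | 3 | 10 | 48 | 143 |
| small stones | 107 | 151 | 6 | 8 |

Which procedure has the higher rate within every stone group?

Large stones: Procedure A 3/10 = 30.0%, Procedure B 48/143 = 33.6% → Procedure B
Small stones: Procedure A 107/151 = 70.9%, Procedure B 6/8 = 75.0% → Procedure B
Procedure B has the higher rate in both groups.

Procedure B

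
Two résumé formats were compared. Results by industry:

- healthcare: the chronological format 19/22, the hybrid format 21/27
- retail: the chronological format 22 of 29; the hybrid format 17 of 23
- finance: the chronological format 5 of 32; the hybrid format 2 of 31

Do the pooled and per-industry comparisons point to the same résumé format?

Yes

Healthcare: the chronological format 19/22 = 86.4%, the hybrid format 21/27 = 77.8% → the chronological format
Retail: the chronological format 22/29 = 75.9%, the hybrid format 17/23 = 73.9% → the chronological format
Finance: the chronological format 5/32 = 15.6%, the hybrid format 2/31 = 6.5% → the chronological format
Overall: the chronological format 46/83 = 55.4%, the hybrid format 40/81 = 49.4% → the chronological format
The chronological format wins overall and in every industry group — no reversal.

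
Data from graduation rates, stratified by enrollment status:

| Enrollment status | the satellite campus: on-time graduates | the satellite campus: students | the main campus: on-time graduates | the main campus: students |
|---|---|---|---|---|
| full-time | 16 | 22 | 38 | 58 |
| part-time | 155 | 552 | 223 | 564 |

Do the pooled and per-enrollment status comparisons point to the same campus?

Full-time: the satellite campus 16/22 = 72.7%, the main campus 38/58 = 65.5% → the satellite campus
Part-time: the satellite campus 155/552 = 28.1%, the main campus 223/564 = 39.5% → the main campus
Overall: the satellite campus 171/574 = 29.8%, the main campus 261/622 = 42.0% → the main campus
Neither sweeps: the satellite campus wins 1 of 2 groups, the main campus wins 1. The main campus wins overall but not every group — no Simpson reversal.

No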